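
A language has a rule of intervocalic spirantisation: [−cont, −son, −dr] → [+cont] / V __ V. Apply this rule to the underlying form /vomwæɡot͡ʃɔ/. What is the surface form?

/ɡ/ satisfies [−cont, −son, −dr] and sits in V __ V. The [+continuant] counterpart of the voiced velar stop is /ɣ/. Other segments in /vomwæɡot͡ʃɔ/ either fail the structural description or are not in the environment, so the surface form is [vomwæɣot͡ʃɔ].

[vomwæɣot͡ʃɔ]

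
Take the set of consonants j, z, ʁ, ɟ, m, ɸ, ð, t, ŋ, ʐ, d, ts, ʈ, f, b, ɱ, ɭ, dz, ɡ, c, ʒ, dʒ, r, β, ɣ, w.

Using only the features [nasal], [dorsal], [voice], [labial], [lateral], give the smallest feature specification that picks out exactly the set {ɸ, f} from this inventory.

The class [-voice], [+labial] has exactly /ɸ, f/ as its extension in this inventory. No smaller conjunction from the listed features achieves this: [+labial] alone would also admit /m, b, ɱ, β, …/; [-voice] alone would also admit /t, ts, ʈ, c/; and checking the remaining single features turns up none with this extension.

[-voice, +labial]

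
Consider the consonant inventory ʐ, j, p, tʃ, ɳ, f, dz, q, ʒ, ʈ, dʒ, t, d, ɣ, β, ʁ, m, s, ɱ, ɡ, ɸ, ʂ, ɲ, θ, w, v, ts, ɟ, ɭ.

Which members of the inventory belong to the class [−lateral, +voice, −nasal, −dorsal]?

Eliminate segments failing any feature: /j, ɣ, ʁ, ɡ, w, ɟ/ are [+dorsal]; /p, tʃ, f, q, ʈ, t, s, ɸ, ʂ, θ, ts/ are [−voice]; /ɳ, m, ɱ, ɲ/ are [+nasal]; /ɭ/ is [+lateral]. The remaining /ʐ, dz, ʒ, dʒ, d, β, v/ satisfy [−lateral], [+voice], [−nasal], [−dorsal].

ʐ, dz, ʒ, dʒ, d, β, v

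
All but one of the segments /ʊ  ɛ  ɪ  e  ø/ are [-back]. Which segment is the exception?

ʊ

Every segment except /ʊ/ is [-back]. /ʊ/ (high back rounded lax vowel) is [+back], so it is the exception.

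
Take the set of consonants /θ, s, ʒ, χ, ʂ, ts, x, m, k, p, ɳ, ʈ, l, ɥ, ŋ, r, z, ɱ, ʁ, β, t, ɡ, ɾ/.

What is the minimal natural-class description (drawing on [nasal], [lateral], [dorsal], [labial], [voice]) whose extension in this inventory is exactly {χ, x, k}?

[-voice, +dorsal]

/χ, x, k/ are all [-voice], [+dorsal], and no other segment in the inventory matches both values. Dropping any one of them over-generates: [+dorsal] alone would also admit /ɥ, ŋ, ʁ, ɡ/; [-voice] alone would also admit /θ, s, ʂ, ts, …/. No other single listed feature picks out exactly this set either, so fewer than two features will not do.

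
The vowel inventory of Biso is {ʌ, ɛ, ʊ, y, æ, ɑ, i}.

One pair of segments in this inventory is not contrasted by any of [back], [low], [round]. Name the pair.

i, ɛ

/i/ (high front unrounded tense vowel) and /ɛ/ (mid front unrounded lax vowel) are both [-back], [-low], [-round], so none of the listed features separates them. (They do differ in [high] and [tense], which are not among the given features.) Every other pair in the inventory differs on at least one listed feature.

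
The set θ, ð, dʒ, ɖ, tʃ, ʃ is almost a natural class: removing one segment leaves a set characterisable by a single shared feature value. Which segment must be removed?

/ʃ, dʒ, θ, ð, tʃ/ are all [+distributed], but /ɖ/ (voiced retroflex stop) is [-distributed]. No other single segment can be removed to leave a set sharing one feature value that the removed segment lacks, so /ɖ/ is the odd one out.

ɖ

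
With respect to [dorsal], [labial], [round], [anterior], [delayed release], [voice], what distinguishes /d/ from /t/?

/d/ (voiced alveolar stop) and /t/ (voiceless alveolar stop) agree on [−dorsal], [−labial], [−round], [+anterior], [−delayed release]. They differ on [voice] (/d/ [+], /t/ [−]).

[voice]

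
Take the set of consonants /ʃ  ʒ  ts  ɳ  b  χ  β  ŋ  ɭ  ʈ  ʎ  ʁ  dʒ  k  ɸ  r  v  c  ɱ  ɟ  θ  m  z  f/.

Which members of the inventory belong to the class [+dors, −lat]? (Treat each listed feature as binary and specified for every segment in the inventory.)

χ, ŋ, ʁ, k, c, ɟ

First, the [+dorsal] segments are /χ, ŋ, ʎ, ʁ, k, c, ɟ/.
Among these, [−lateral] leaves /χ, ŋ, ʁ, k, c, ɟ/.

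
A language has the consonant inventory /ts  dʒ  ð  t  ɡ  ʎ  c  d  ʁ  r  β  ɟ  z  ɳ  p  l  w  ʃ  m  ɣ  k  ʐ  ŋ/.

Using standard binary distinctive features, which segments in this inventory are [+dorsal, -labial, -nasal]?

ɡ, ʎ, c, ʁ, ɟ, ɣ, k

First, the [+dorsal] segments are /ɡ, ʎ, c, ʁ, ɟ, w, ɣ, k, ŋ/.
Of those, [-labial] gives /ɡ, ʎ, c, ʁ, ɟ, ɣ, k, ŋ/.
Of those, [-nasal] leaves /ɡ, ʎ, c, ʁ, ɟ, ɣ, k/.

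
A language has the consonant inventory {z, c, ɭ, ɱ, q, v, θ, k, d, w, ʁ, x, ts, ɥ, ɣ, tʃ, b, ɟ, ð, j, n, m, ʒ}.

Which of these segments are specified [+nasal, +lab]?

ɱ, m

First, the [+nasal] segments are /ɱ, n, m/.
Then [+labial] leaves /ɱ, m/.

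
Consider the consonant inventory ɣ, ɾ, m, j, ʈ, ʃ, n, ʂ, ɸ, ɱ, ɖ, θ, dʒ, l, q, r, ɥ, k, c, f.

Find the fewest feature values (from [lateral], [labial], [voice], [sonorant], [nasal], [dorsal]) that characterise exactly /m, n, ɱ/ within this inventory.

The target set is precisely the extension of [+nasal] in this inventory.

[+nasal]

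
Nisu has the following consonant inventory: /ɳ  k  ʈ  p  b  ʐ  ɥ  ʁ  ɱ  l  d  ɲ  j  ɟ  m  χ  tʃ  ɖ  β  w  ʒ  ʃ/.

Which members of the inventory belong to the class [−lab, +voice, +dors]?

Among the inventory, the [−labial] segments are /ɳ, k, ʈ, ʐ, ʁ, l, d, ɲ, j, ɟ, χ, tʃ, ɖ, ʒ, ʃ/.
Then [+voice] gives /ɳ, ʐ, ʁ, l, d, ɲ, j, ɟ, ɖ, ʒ/.
Within that set, [+dorsal] leaves /ʁ, ɲ, j, ɟ/.

ʁ, ɲ, j, ɟ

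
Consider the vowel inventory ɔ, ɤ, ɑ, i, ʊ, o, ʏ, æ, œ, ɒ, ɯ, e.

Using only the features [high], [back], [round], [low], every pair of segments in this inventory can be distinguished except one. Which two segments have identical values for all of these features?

On the given features, /o/ and /ɔ/ have an identical profile: [-high], [+back], [+round], [-low]. No other two segments in the inventory coincide on all 4 features. (They do differ in [tense], which is not among the given features.)

o, ɔ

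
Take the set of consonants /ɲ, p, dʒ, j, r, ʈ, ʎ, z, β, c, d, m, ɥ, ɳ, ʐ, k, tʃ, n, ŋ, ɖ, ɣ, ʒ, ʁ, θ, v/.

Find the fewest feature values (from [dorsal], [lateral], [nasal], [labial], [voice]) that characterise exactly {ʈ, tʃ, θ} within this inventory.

/ʈ, tʃ, θ/ are all [−voice], [−labial], [−dorsal], and no other segment in the inventory matches all three values. Dropping any one of them over-generates: [−labial, −dorsal] alone would also admit /dʒ, r, z, d, …/; [−voice, −dorsal] alone would also admit /p/; [−voice, −labial] alone would also admit /c, k/. No other combination of two listed features picks out exactly this set either, so fewer than three features will not do.

[−voice, −labial, −dorsal]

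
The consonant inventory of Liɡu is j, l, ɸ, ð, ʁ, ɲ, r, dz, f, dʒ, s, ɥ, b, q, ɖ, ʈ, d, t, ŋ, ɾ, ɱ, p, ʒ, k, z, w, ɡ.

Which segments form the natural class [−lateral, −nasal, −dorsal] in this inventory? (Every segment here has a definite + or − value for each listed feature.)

ɸ, ð, r, dz, f, dʒ, s, b, ɖ, ʈ, d, t, ɾ, p, ʒ, z

Checking each segment against [−lateral], [−nasal], [−dorsal]: /ɸ/ (voiceless bilabial fricative), /ð/ (voiced dental fricative), /r/ (alveolar trill), /dz/ (voiced alveolar affricate), /f/ (voiceless labiodental fricative), /dʒ/ (voiced postalveolar affricate), among others, satisfy every feature; every other segment in the inventory fails at least one.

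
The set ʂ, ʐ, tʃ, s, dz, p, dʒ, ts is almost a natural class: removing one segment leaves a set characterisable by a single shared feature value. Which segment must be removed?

The remaining segments after removing /p/ share [+strident]; /p/ (voiceless bilabial stop) is [−strident]. For every other candidate removal, the leftover set fails to share any single feature value that the removed segment lacks.

p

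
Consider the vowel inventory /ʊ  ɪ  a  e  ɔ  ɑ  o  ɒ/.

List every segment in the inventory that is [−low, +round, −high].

ɔ, o

Eliminate segments failing any feature: /ʊ/ is [+high]; /ɪ, e/ are [−round]; /a, ɑ, ɒ/ are [+low]. The remaining /ɔ, o/ satisfy [−low], [+round], [−high].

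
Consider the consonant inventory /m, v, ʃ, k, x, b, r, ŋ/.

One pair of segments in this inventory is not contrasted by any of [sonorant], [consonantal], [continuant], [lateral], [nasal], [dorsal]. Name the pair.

On the given features, /v/ and /ʃ/ have an identical profile: [-sonorant], [+consonantal], [+continuant], [-lateral], [-nasal], [-dorsal]. No other two segments in the inventory coincide on all 6 features. (They do differ in [voice], [labial] and [coronal], which are not among the given features.)

v, ʃ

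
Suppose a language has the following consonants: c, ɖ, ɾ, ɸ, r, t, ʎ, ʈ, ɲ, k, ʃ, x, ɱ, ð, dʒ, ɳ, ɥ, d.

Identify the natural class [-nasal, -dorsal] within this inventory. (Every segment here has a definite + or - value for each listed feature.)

Eliminate segments failing any feature: /c, ʎ, k, x, ɥ/ are [+dorsal]; /ɲ, ɱ, ɳ/ are [+nasal]. The remaining /ɖ, ɾ, ɸ, r, t, ʈ, ʃ, ð, dʒ, d/ satisfy [-nasal], [-dorsal].

ɖ, ɾ, ɸ, r, t, ʈ, ʃ, ð, dʒ, d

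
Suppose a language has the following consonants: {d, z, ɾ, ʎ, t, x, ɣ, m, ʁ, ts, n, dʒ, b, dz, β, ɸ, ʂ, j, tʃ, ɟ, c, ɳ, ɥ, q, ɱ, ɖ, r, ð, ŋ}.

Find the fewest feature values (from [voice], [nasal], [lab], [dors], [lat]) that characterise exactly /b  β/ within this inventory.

Every target segment is [+voice], [-nasal], [+labial], [-dorsal]; each remaining inventory member fails at least one of these. Each conjunct is needed — [-nasal, +labial, -dorsal] alone would also admit /ɸ/; [+voice, +labial, -dorsal] alone would also admit /m, ɱ/; [+voice, -nasal, -dorsal] alone would also admit /d, z, ɾ, dʒ, …/; [+voice, -nasal, +labial] alone would also admit /ɥ/ — and no other combination of three listed features has exactly this extension, so four is the minimum.

[+voice, -nasal, +lab, -dors]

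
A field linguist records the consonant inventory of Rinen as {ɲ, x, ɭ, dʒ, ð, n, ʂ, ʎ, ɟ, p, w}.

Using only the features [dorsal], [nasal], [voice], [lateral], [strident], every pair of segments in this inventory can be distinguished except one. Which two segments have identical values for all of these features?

w, ɟ

/w/ (labial-velar glide) and /ɟ/ (voiced palatal stop) are both [+dorsal], [−nasal], [+voice], [−lateral], [−strident], so none of the listed features separates them. (They do differ in [sonorant], [continuant], [labial], [round] and [back], which are not among the given features.) Every other pair in the inventory differs on at least one listed feature.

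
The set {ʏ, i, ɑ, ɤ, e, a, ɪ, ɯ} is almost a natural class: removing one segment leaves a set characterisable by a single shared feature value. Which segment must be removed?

ʏ

/ɤ, ɪ, a, e, ɯ, ɑ, i/ are all [−round], but /ʏ/ (high front rounded lax vowel) is [+round]. No other single segment can be removed to leave a set sharing one feature value that the removed segment lacks, so /ʏ/ is the odd one out.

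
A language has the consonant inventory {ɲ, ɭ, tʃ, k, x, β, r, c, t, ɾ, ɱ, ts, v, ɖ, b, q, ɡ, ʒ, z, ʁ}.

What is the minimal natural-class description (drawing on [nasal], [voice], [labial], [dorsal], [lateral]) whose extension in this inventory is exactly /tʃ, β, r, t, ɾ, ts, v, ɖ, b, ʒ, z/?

[−nasal, −lateral, −dorsal]

The class [−nasal], [−lateral], [−dorsal] has exactly /tʃ, β, r, t, ɾ, ts, v, ɖ, b, ʒ, z/ as its extension in this inventory. No smaller conjunction from the listed features achieves this: [−lateral, −dorsal] alone would also admit /ɱ/; [−nasal, −dorsal] alone would also admit /ɭ/; [−nasal, −lateral] alone would also admit /k, x, c, q, …/; and checking the remaining two-feature bundles turns up none with this extension.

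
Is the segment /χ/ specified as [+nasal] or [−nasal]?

[−nasal]

/χ/ is the voiceless uvular fricative. The feature [nasal] marks segments produced with velum lowered (airflow through the nose); /χ/ lacks this property, so it is [−nasal].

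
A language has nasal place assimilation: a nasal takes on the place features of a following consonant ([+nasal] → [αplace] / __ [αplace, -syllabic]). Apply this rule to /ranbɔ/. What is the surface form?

[rambɔ]

/n/ sits before the [+labial] consonant /b/, so it takes on [+labial] and surfaces as /m/. The rest of the form is unaffected: [rambɔ].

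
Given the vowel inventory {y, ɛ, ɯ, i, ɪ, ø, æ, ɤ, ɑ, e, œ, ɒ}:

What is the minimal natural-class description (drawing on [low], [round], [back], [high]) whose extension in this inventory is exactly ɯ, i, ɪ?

/ɯ, i, ɪ/ are all [+high], [−round], and no other segment in the inventory matches both values. Dropping any one of them over-generates: [−round] alone would also admit /ɛ, æ, ɤ, ɑ, …/; [+high] alone would also admit /y/. No other single listed feature picks out exactly this set either, so fewer than two features will not do.

[+high, −round]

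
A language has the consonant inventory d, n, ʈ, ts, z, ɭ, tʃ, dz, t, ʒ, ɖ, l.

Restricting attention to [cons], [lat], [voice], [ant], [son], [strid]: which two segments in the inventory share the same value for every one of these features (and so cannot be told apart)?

z, dz

/z/ (voiced alveolar fricative) and /dz/ (voiced alveolar affricate) are both [+consonantal], [-lateral], [+voice], [+anterior], [-sonorant], [+strident], so none of the listed features separates them. (They do differ in [continuant], which is not among the given features.) Every other pair in the inventory differs on at least one listed feature.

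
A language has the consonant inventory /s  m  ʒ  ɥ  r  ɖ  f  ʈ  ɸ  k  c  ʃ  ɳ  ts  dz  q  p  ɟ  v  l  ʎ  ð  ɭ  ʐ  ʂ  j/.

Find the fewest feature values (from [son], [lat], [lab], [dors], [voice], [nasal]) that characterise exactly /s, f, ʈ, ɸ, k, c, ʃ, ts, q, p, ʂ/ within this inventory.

[-voice]

/s, f, ʈ, ɸ, k, c, ʃ, ts, q, p, ʂ/ are exactly the [-voice] segments in the inventory, so a single feature suffices.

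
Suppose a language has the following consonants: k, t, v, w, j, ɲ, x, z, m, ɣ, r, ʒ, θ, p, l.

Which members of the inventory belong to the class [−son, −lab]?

Checking each segment against [−sonorant], [−labial]: /k/ (voiceless velar stop), /t/ (voiceless alveolar stop), /x/ (voiceless velar fricative), /z/ (voiced alveolar fricative), /ɣ/ (voiced velar fricative), /ʒ/ (voiced postalveolar fricative), among others, satisfy every feature; every other segment in the inventory fails at least one.

k, t, x, z, ɣ, ʒ, θ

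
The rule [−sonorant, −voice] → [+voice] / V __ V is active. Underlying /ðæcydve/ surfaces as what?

Only /c/ occurs between two vowels (/æ/ __ /y/) and matches the structural description. It is a voiceless palatal stop, so [−sonorant, −voice] holds; changing it to [+voice] with all other features held fixed yields /ɟ/ (voiced palatal stop). No other segment meets both the structural description and the environment, so the output is [ðæɟydve].

[ðæɟydve]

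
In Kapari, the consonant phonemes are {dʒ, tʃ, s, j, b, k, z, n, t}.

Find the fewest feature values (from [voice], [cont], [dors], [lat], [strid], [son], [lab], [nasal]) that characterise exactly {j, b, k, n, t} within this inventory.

Every target segment is [−strident] and no other inventory member is, so one feature is enough.

[−strid]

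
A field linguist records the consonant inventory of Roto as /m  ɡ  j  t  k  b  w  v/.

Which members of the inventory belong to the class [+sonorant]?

The feature [sonorant] marks segments produced without turbulent airflow (nasals, liquids, glides, vowels). In this inventory /m, j, w/ have that property, so they are [+sonorant]; /ɡ, t, k, b, v/ are [-sonorant].

m, j, w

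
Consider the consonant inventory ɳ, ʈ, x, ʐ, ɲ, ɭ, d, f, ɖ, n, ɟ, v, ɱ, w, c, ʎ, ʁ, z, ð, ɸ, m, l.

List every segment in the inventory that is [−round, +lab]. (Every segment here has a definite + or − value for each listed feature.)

f, v, ɱ, ɸ, m

First, the [−round] segments are /ɳ, ʈ, x, ʐ, ɲ, ɭ, d, f, ɖ, n, ɟ, v, ɱ, c, ʎ, ʁ, z, ð, ɸ, m, l/.
Among these, [+labial] leaves /f, v, ɱ, ɸ, m/.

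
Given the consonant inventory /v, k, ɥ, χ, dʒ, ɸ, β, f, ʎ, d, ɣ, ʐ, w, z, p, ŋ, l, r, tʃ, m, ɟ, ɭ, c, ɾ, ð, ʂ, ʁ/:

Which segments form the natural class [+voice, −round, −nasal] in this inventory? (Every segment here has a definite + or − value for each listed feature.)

v, dʒ, β, ʎ, d, ɣ, ʐ, z, l, r, ɟ, ɭ, ɾ, ð, ʁ

Eliminate segments failing any feature: /k, χ, ɸ, f, p, tʃ, c, ʂ/ are [−voice]; /ɥ, w/ are [+round]; /ŋ, m/ are [+nasal]. The remaining /v, dʒ, β, ʎ, d, ɣ, ʐ, z, l, r, ɟ, ɭ, ɾ, ð, ʁ/ satisfy [+voice], [−round], [−nasal].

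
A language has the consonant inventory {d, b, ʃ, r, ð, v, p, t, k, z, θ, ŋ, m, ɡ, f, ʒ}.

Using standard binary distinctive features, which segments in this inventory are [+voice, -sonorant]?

d, b, ð, v, z, ɡ, ʒ

First, the [+voice] segments are /d, b, r, ð, v, z, ŋ, m, ɡ, ʒ/.
Among these, [-sonorant] leaves /d, b, ð, v, z, ɡ, ʒ/.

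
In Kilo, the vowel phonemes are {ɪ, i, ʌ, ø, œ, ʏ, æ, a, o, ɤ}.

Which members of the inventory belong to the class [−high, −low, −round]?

ʌ, ɤ

Checking each segment against [−high], [−low], [−round]: /ʌ/ (mid back unrounded lax vowel), /ɤ/ (mid back unrounded tense vowel) satisfy every feature; every other segment in the inventory fails at least one.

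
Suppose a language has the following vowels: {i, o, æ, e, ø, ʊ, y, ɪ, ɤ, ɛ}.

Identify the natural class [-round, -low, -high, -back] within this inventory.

First, the [-round] segments are /i, æ, e, ɪ, ɤ, ɛ/.
Of those, [-low] gives /i, e, ɪ, ɤ, ɛ/.
Among these, [-high] gives /e, ɤ, ɛ/.
Then [-back] leaves /e, ɛ/.

e, ɛ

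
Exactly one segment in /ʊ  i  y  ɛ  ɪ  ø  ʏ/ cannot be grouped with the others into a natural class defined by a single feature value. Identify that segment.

/ø, y, ɪ, ʏ, ɛ, i/ are all [-back], but /ʊ/ (high back rounded lax vowel) is [+back]. No other single segment can be removed to leave a set sharing one feature value that the removed segment lacks, so /ʊ/ is the odd one out.

ʊ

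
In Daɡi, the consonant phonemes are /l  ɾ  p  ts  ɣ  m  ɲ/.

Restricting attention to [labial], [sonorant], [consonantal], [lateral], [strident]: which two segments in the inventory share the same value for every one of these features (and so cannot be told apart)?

Both /ɲ/ and /ɾ/ are [−labial], [+sonorant], [+consonantal], [−lateral], [−strident]. Since the list omits [nasal] and [dorsal] — which do distinguish the palatal nasal from the alveolar tap — this pair collapses; all other pairs remain distinct.

ɲ, ɾ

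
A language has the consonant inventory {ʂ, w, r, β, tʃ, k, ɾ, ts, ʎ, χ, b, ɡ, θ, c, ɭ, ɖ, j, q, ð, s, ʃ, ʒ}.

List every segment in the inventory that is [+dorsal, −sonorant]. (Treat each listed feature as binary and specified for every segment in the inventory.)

k, χ, ɡ, c, q

Among the inventory, the [+dorsal] segments are /w, k, ʎ, χ, ɡ, c, j, q/.
Then [−sonorant] leaves /k, χ, ɡ, c, q/.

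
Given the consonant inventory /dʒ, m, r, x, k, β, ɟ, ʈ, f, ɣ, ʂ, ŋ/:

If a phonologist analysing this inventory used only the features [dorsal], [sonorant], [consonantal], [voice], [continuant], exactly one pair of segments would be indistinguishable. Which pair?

/ʂ/ (voiceless retroflex fricative) and /f/ (voiceless labiodental fricative) are both [-dorsal], [-sonorant], [+consonantal], [-voice], [+continuant], so none of the listed features separates them. (They do differ in [labial] and [coronal], which are not among the given features.) Every other pair in the inventory differs on at least one listed feature.

ʂ, f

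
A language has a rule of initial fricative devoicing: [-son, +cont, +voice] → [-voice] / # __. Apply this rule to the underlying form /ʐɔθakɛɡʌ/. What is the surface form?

/ʐ/ satisfies [-son, +cont, +voice] and sits in # __. The [-voice] counterpart of the voiced retroflex fricative is /ʂ/. Other segments in /ʐɔθakɛɡʌ/ either fail the structural description or are not in the environment, so the surface form is [ʂɔθakɛɡʌ].

[ʂɔθakɛɡʌ]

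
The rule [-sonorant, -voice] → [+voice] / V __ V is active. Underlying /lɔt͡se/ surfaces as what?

/t͡s/ satisfies [-sonorant, -voice] and sits in V __ V. The [+voice] counterpart of the voiceless alveolar affricate is /d͡z/. Other segments in /lɔt͡se/ either fail the structural description or are not in the environment, so the surface form is [lɔd͡ze].

[lɔd͡ze]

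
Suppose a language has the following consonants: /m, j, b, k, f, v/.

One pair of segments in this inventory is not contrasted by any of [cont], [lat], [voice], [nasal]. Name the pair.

On the given features, /j/ and /v/ have an identical profile: [+continuant], [−lateral], [+voice], [−nasal]. No other two segments in the inventory coincide on all 4 features. (They do differ in [sonorant], [labial] and [dorsal], which are not among the given features.)

j, v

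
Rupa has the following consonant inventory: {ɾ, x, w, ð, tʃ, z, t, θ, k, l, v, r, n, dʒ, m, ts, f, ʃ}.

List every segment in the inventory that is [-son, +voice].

Checking each segment against [-sonorant], [+voice]: /ð/ (voiced dental fricative), /z/ (voiced alveolar fricative), /v/ (voiced labiodental fricative), /dʒ/ (voiced postalveolar affricate) satisfy every feature; every other segment in the inventory fails at least one.

ð, z, v, dʒ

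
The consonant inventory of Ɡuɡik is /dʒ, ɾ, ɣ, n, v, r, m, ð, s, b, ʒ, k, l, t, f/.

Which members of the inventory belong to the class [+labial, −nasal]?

First, the [+labial] segments are /v, m, b, f/.
Of those, [−nasal] leaves /v, b, f/.

v, b, f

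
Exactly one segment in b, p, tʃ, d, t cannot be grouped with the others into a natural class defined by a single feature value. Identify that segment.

The remaining segments after removing /tʃ/ share [-delayed release]; /tʃ/ (voiceless postalveolar affricate) is [+delayed release]. For every other candidate removal, the leftover set fails to share any single feature value that the removed segment lacks.

tʃ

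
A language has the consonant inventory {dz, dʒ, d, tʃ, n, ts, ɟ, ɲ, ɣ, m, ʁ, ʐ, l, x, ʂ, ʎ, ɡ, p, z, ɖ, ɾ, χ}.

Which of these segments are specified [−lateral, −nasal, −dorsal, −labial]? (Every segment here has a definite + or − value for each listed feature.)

Checking each segment against [−lateral], [−nasal], [−dorsal], [−labial]: /dz/ (voiced alveolar affricate), /dʒ/ (voiced postalveolar affricate), /d/ (voiced alveolar stop), /tʃ/ (voiceless postalveolar affricate), /ts/ (voiceless alveolar affricate), /ʐ/ (voiced retroflex fricative), among others, satisfy every feature; every other segment in the inventory fails at least one.

dz, dʒ, d, tʃ, ts, ʐ, ʂ, z, ɖ, ɾ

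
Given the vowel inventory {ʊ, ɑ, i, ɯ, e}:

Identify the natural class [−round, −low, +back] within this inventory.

Eliminate segments failing any feature: /ʊ/ is [+round]; /ɑ/ is [+low]; /i, e/ are [−back]. The remaining /ɯ/ satisfy [−round], [−low], [+back].

ɯ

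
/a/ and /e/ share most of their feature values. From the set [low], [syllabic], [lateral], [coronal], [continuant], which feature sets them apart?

[low]

/a/ (low unrounded vowel) and /e/ (mid front unrounded tense vowel) agree on [+syllabic], [−lateral], [−coronal], [+continuant]. They differ on [low] (/a/ [+], /e/ [−]).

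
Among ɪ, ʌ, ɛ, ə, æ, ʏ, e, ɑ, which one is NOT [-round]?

/ʏ/ is the high front rounded lax vowel, which is [+round]; the rest — /ɛ, ɪ, ɑ, ə, æ, e, ʌ/ — are [-round].

ʏ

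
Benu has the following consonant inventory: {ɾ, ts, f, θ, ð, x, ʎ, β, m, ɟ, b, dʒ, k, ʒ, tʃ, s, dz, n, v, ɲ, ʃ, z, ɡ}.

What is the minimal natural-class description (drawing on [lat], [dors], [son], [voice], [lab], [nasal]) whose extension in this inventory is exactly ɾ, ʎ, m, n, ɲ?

[+son]

Every target segment is [+sonorant] and no other inventory member is, so one feature is enough.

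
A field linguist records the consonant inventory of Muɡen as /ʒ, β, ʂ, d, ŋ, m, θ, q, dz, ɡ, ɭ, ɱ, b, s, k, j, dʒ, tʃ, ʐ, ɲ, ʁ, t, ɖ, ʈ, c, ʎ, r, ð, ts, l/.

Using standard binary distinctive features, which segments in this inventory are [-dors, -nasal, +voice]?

ʒ, β, d, dz, ɭ, b, dʒ, ʐ, ɖ, r, ð, l

Eliminate segments failing any feature: /ʂ, θ, s, tʃ, t, ʈ, ts/ are [-voice]; /ŋ, q, ɡ, k, j, ɲ, ʁ, c, ʎ/ are [+dorsal]; /m, ɱ/ are [+nasal]. The remaining /ʒ, β, d, dz, ɭ, b, dʒ, ʐ, ɖ, r, ð, l/ satisfy [-dorsal], [-nasal], [+voice].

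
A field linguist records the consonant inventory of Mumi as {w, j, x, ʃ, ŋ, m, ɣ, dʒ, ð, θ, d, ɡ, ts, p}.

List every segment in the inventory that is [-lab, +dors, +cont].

The [-labial] segments are /j, x, ʃ, ŋ, ɣ, dʒ, ð, θ, d, ɡ, ts/.
Intersecting with [+dorsal] gives /j, x, ŋ, ɣ, ɡ/.
Within that set, [+continuant] leaves /j, x, ɣ/.

j, x, ɣ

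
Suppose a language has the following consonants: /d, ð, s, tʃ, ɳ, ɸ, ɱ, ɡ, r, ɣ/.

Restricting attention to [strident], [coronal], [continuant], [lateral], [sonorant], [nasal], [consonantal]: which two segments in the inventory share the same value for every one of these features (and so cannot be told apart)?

Both /ɸ/ and /ɣ/ are [-strident], [-coronal], [+continuant], [-lateral], [-sonorant], [-nasal], [+consonantal]. Since the list omits [voice], [labial] and [dorsal] — which do distinguish the voiceless bilabial fricative from the voiced velar fricative — this pair collapses; all other pairs remain distinct.

ɸ, ɣ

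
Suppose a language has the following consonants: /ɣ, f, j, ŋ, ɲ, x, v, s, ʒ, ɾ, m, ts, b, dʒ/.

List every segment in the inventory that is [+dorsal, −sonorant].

First, the [+dorsal] segments are /ɣ, j, ŋ, ɲ, x/.
Of those, [−sonorant] leaves /ɣ, x/.

ɣ, x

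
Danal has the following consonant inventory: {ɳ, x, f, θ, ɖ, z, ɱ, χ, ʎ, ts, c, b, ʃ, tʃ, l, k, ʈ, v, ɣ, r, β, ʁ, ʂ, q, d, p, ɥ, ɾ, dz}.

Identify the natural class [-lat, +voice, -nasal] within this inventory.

Eliminate segments failing any feature: /ɳ, ɱ/ are [+nasal]; /x, f, θ, χ, ts, c, ʃ, tʃ, k, ʈ, ʂ, q, p/ are [-voice]; /ʎ, l/ are [+lateral]. The remaining /ɖ, z, b, v, ɣ, r, β, ʁ, d, ɥ, ɾ, dz/ satisfy [-lateral], [+voice], [-nasal].

ɖ, z, b, v, ɣ, r, β, ʁ, d, ɥ, ɾ, dz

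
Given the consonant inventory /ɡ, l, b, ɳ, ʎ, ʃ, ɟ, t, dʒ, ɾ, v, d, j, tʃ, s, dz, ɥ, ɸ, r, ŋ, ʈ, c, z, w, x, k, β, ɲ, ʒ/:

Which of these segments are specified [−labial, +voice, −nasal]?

Checking each segment against [−labial], [+voice], [−nasal]: /ɡ/ (voiced velar stop), /l/ (alveolar lateral approximant), /ʎ/ (palatal lateral approximant), /ɟ/ (voiced palatal stop), /dʒ/ (voiced postalveolar affricate), /ɾ/ (alveolar tap), among others, satisfy every feature; every other segment in the inventory fails at least one.

ɡ, l, ʎ, ɟ, dʒ, ɾ, d, j, dz, r, z, ʒ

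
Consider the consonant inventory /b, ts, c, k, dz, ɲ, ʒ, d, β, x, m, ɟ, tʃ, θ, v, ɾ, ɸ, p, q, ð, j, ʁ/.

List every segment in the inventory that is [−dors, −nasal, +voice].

b, dz, ʒ, d, β, v, ɾ, ð

Checking each segment against [−dorsal], [−nasal], [+voice]: /b/ (voiced bilabial stop), /dz/ (voiced alveolar affricate), /ʒ/ (voiced postalveolar fricative), /d/ (voiced alveolar stop), /β/ (voiced bilabial fricative), /v/ (voiced labiodental fricative), among others, satisfy every feature; every other segment in the inventory fails at least one.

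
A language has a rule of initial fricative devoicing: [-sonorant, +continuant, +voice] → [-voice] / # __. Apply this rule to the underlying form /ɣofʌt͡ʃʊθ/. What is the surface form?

[xofʌt͡ʃʊθ]

/ɣ/ satisfies [-sonorant, +continuant, +voice] and sits in # __. The [-voice] counterpart of the voiced velar fricative is /x/. Other segments in /ɣofʌt͡ʃʊθ/ either fail the structural description or are not in the environment, so the surface form is [xofʌt͡ʃʊθ].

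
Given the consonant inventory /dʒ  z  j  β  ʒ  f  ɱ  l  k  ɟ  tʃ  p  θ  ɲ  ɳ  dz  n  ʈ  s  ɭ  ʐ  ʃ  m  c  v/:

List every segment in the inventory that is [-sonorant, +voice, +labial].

β, v

The [-sonorant] segments are /dʒ, z, β, ʒ, f, k, ɟ, tʃ, p, θ, dz, ʈ, s, ʐ, ʃ, c, v/.
Then [+voice] gives /dʒ, z, β, ʒ, ɟ, dz, ʐ, v/.
Among these, [+labial] leaves /β, v/.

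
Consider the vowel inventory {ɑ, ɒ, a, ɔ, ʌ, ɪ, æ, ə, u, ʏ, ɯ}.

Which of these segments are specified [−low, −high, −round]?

ʌ, ə

Checking each segment against [−low], [−high], [−round]: /ʌ/ (mid back unrounded lax vowel), /ə/ (mid central vowel (schwa)) satisfy every feature; every other segment in the inventory fails at least one.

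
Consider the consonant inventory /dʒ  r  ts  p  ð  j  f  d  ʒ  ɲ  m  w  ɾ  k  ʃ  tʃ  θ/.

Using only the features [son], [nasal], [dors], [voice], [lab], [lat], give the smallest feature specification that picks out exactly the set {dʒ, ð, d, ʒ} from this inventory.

[−son, +voice]

The class [−sonorant], [+voice] has exactly /dʒ, ð, d, ʒ/ as its extension in this inventory. No smaller conjunction from the listed features achieves this: [+voice] alone would also admit /r, j, ɲ, m, …/; [−sonorant] alone would also admit /ts, p, f, k, …/; and checking the remaining single features turns up none with this extension.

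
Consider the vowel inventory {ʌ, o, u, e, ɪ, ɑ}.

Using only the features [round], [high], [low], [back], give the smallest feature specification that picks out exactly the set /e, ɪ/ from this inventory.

[−back]

Every target segment is [−back] and no other inventory member is, so one feature is enough.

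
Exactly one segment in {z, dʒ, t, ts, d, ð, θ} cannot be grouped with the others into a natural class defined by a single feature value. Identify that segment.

dʒ

/ð, θ, z, d, ts, t/ are all [+anterior], but /dʒ/ (voiced postalveolar affricate) is [−anterior]. No other single segment can be removed to leave a set sharing one feature value that the removed segment lacks, so /dʒ/ is the odd one out.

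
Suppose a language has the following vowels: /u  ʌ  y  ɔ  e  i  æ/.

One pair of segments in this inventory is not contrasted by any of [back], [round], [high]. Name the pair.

/e/ (mid front unrounded tense vowel) and /æ/ (low front unrounded vowel) are both [−back], [−round], [−high], so none of the listed features separates them. (They do differ in [low], which is not among the given features.) Every other pair in the inventory differs on at least one listed feature.

e, æ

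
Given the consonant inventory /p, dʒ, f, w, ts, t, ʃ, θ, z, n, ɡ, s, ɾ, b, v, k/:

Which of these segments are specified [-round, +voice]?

Eliminate segments failing any feature: /p, f, ts, t, ʃ, θ, s, k/ are [-voice]; /w/ is [+round]. The remaining /dʒ, z, n, ɡ, ɾ, b, v/ satisfy [-round], [+voice].

dʒ, z, n, ɡ, ɾ, b, v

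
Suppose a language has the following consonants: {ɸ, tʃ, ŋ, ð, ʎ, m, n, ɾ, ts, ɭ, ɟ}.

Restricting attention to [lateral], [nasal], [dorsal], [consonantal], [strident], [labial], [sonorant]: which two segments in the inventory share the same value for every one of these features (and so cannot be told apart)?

On the given features, /tʃ/ and /ts/ have an identical profile: [-lateral], [-nasal], [-dorsal], [+consonantal], [+strident], [-labial], [-sonorant]. No other two segments in the inventory coincide on all 7 features. (They do differ in [anterior] and [distributed], which are not among the given features.)

tʃ, ts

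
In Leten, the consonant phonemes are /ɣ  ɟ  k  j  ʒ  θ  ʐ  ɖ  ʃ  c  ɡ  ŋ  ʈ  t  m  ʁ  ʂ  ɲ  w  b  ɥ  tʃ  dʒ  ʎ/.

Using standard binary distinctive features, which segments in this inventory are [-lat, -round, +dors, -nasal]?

First, the [-lateral] segments are /ɣ, ɟ, k, j, ʒ, θ, ʐ, ɖ, ʃ, c, ɡ, ŋ, ʈ, t, m, ʁ, ʂ, ɲ, w, b, ɥ, tʃ, dʒ/.
Among these, [-round] gives /ɣ, ɟ, k, j, ʒ, θ, ʐ, ɖ, ʃ, c, ɡ, ŋ, ʈ, t, m, ʁ, ʂ, ɲ, b, tʃ, dʒ/.
Then [+dorsal] gives /ɣ, ɟ, k, j, c, ɡ, ŋ, ʁ, ɲ/.
Intersecting with [-nasal] leaves /ɣ, ɟ, k, j, c, ɡ, ʁ/.

ɣ, ɟ, k, j, c, ɡ, ʁ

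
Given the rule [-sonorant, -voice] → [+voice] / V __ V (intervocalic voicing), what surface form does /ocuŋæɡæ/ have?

[oɟuŋæɡæ]

The only segment in the rule's environment that also matches [-sonorant, -voice] is /c/. Applying [+voice] turns the voiceless palatal stop into /ɟ/ (voiced palatal stop), giving [oɟuŋæɡæ].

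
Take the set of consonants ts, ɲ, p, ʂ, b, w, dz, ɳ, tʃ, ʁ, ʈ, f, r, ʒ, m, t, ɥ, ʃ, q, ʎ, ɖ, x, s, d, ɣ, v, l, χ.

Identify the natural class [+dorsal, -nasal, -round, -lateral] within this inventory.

Checking each segment against [+dorsal], [-nasal], [-round], [-lateral]: /ʁ/ (voiced uvular fricative), /q/ (voiceless uvular stop), /x/ (voiceless velar fricative), /ɣ/ (voiced velar fricative), /χ/ (voiceless uvular fricative) satisfy every feature; every other segment in the inventory fails at least one.

ʁ, q, x, ɣ, χ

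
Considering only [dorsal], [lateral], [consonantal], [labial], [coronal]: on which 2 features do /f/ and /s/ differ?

/f/ is the voiceless labiodental fricative and /s/ is the voiceless alveolar fricative. Both are [−dorsal], [−lateral], [+consonantal]. /f/ is [+labial] while /s/ is [−labial]; /f/ is [−coronal] while /s/ is [+coronal], so the distinguishing features are [labial], [coronal].

[labial], [coronal]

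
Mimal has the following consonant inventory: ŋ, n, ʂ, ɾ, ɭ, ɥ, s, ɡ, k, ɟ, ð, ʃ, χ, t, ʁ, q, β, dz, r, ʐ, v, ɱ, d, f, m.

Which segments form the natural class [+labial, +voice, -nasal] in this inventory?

Checking each segment against [+labial], [+voice], [-nasal]: /ɥ/ (labial-palatal glide), /β/ (voiced bilabial fricative), /v/ (voiced labiodental fricative) satisfy every feature; every other segment in the inventory fails at least one.

ɥ, β, v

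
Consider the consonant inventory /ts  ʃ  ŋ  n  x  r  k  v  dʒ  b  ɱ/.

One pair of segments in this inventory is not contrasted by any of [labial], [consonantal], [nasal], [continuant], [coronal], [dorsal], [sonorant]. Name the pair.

Both /ts/ and /dʒ/ are [-labial], [+consonantal], [-nasal], [-continuant], [+coronal], [-dorsal], [-sonorant]. Since the list omits [voice], [anterior] and [distributed] — which do distinguish the voiceless alveolar affricate from the voiced postalveolar affricate — this pair collapses; all other pairs remain distinct.

ts, dʒ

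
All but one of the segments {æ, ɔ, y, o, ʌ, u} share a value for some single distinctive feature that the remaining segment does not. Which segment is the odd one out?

æ

The remaining segments after removing /æ/ share [-low]; /æ/ (low front unrounded vowel) is [+low]. For every other candidate removal, the leftover set fails to share any single feature value that the removed segment lacks.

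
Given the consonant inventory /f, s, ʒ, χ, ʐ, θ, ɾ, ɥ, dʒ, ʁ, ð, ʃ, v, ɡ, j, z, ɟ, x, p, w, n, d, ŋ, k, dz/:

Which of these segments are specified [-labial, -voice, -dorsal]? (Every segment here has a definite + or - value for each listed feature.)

s, θ, ʃ

Checking each segment against [-labial], [-voice], [-dorsal]: /s/ (voiceless alveolar fricative), /θ/ (voiceless dental fricative), /ʃ/ (voiceless postalveolar fricative) satisfy every feature; every other segment in the inventory fails at least one.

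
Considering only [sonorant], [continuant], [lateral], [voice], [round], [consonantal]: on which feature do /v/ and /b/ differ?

[continuant]

/v/ (voiced labiodental fricative) and /b/ (voiced bilabial stop) agree on [-sonorant], [-lateral], [+voice], [-round], [+consonantal]. They differ on [continuant] (/v/ [+], /b/ [-]).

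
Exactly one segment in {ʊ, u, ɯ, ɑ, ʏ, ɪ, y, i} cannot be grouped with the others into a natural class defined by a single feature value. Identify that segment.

ɑ

[high] (equivalently [low]) groups all but one: /u, ɪ, ɯ, ʏ, ʊ, i, y/ share [+high] while /ɑ/ (low back unrounded vowel) alone is [−high]. Removing any other segment would not leave a single-feature class that excludes it.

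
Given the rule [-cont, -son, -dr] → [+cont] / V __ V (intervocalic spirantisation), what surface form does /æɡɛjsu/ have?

The only segment in the rule's environment that also matches [-cont, -son, -dr] is /ɡ/. Applying [+continuant] turns the voiced velar stop into /ɣ/ (voiced velar fricative), giving [æɣɛjsu].

[æɣɛjsu]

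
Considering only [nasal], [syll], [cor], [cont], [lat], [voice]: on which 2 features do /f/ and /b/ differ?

/f/ (voiceless labiodental fricative) and /b/ (voiced bilabial stop) agree on [−nasal], [−syllabic], [−coronal], [−lateral]. They differ on [voice] (/f/ [−], /b/ [+]), [continuant] (/f/ [+], /b/ [−]).

[voice], [continuant]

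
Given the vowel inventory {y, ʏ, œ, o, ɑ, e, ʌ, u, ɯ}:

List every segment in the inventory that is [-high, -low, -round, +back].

ʌ

Eliminate segments failing any feature: /y, ʏ, u, ɯ/ are [+high]; /œ, o/ are [+round]; /ɑ/ is [+low]; /e/ is [-back]. The remaining /ʌ/ satisfy [-high], [-low], [-round], [+back].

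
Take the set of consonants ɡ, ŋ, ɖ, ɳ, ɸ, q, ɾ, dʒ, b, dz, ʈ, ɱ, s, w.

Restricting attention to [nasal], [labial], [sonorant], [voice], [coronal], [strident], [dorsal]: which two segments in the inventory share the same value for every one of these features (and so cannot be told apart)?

/dz/ (voiced alveolar affricate) and /dʒ/ (voiced postalveolar affricate) are both [−nasal], [−labial], [−sonorant], [+voice], [+coronal], [+strident], [−dorsal], so none of the listed features separates them. (They do differ in [anterior] and [distributed], which are not among the given features.) Every other pair in the inventory differs on at least one listed feature.

dz, dʒ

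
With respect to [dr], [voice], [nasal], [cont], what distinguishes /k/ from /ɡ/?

[voice]

/k/ is the voiceless velar stop and /ɡ/ is the voiced velar stop. Both are [-delayed release], [-nasal], [-continuant]. /k/ is [-voice] while /ɡ/ is [+voice], so the distinguishing feature is [voice].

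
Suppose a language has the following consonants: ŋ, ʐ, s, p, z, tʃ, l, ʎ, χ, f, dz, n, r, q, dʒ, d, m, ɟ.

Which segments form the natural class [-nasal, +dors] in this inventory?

ʎ, χ, q, ɟ

Checking each segment against [-nasal], [+dorsal]: /ʎ/ (palatal lateral approximant), /χ/ (voiceless uvular fricative), /q/ (voiceless uvular stop), /ɟ/ (voiced palatal stop) satisfy every feature; every other segment in the inventory fails at least one.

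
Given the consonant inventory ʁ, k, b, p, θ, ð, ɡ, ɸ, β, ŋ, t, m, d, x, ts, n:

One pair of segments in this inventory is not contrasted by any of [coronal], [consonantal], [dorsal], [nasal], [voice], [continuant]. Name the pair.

On the given features, /ts/ and /t/ have an identical profile: [+coronal], [+consonantal], [−dorsal], [−nasal], [−voice], [−continuant]. No other two segments in the inventory coincide on all 6 features. (They do differ in [strident] and [delayed release], which are not among the given features.)

ts, t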